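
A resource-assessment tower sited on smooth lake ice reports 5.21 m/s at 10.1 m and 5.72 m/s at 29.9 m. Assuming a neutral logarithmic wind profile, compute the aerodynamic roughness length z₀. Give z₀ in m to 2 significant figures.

Log law: V(z) ∝ ln(z/z₀). With r = V₁/V₂ = 5.21/5.72 = 0.91084,
r · ln(z₂/z₀) = ln(z₁/z₀) ⇒ ln z₀ = (ln z₁ − r·ln z₂)/(1 − r)
ln z₀ = (2.31254 − 0.91084×3.39786) / 0.08916 = -8.7748
z₀ = exp(-8.7748) = 0.0001546 m

z₀ ≈ 0.00015 m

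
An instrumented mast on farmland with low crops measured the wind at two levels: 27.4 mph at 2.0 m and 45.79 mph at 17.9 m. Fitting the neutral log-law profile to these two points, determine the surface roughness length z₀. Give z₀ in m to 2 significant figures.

z₀ ≈ 0.076 m

Log law: V(z) ∝ ln(z/z₀). With r = V₁/V₂ = 27.4/45.79 = 0.59838,
r · ln(z₂/z₀) = ln(z₁/z₀) ⇒ ln z₀ = (ln z₁ − r·ln z₂)/(1 − r)
ln z₀ = (0.69315 − 0.59838×2.88480) / 0.40162 = -2.5723
z₀ = exp(-2.5723) = 0.07636 m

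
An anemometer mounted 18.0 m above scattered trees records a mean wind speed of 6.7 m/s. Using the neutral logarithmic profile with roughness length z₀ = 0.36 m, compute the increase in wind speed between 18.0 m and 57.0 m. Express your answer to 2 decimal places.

1.97 m/s

Log law: V₂ = V₁ · ln(z₂/z₀)/ln(z₁/z₀) = 6.7 × 5.0647/3.9120 = 8.6742 m/s
ΔV = 8.6742 − 6.7 = 1.9742 m/s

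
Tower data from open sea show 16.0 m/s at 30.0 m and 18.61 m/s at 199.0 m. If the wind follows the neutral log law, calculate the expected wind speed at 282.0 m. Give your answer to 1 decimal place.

Log law: V ∝ ln(z/z₀). From the pair, with r = V₁/V₂ = 0.85975,
ln z₀ = (ln z₁ − r·ln z₂)/(1 − r) = (3.4012 − 0.85975×5.2933)/0.14025 = -8.1979 → z₀ = 0.0002752 m
V₃ = V₁ · ln(z₃/z₀)/ln(z₁/z₀) = 16.0 × 13.8398/11.5991 = 19.0909 m/s

19.1 m/s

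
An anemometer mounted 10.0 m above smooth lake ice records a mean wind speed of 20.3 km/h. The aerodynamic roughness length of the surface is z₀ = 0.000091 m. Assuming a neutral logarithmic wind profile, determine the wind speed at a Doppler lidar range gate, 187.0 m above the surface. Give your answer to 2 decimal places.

Log law: V(z) ∝ ln(z/z₀), so V₂/V₁ = ln(z₂/z₀) / ln(z₁/z₀).
ln(187.0/0.000091) = 14.5358, ln(10.0/0.000091) = 11.6072
V₂ = 20.3 × 14.5358/11.6072 = 20.3 × 1.2523 = 25.4217 km/h

25.42 km/h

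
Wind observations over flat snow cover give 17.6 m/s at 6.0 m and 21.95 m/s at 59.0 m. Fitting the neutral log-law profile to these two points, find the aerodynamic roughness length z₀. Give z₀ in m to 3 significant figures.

Log law: V(z) ∝ ln(z/z₀). With r = V₁/V₂ = 17.6/21.95 = 0.80182,
r · ln(z₂/z₀) = ln(z₁/z₀) ⇒ ln z₀ = (ln z₁ − r·ln z₂)/(1 − r)
ln z₀ = (1.79176 − 0.80182×4.07754) / 0.19818 = -7.4564
z₀ = exp(-7.4564) = 0.0005777 m

z₀ ≈ 0.000578 m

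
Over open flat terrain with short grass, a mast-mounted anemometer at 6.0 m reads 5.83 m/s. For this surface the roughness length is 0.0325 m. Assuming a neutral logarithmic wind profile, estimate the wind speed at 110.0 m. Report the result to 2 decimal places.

9.08 m/s

Log law: V(z) ∝ ln(z/z₀), so V₂/V₁ = ln(z₂/z₀) / ln(z₁/z₀).
ln(110.0/0.0325) = 8.1270, ln(6.0/0.0325) = 5.2183
V₂ = 5.83 × 8.1270/5.2183 = 5.83 × 1.5574 = 9.0797 m/s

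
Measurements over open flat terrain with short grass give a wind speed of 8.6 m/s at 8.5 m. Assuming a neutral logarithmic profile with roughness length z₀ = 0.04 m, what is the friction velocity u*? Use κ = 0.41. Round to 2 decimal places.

Log law: V(z) = (u*/κ) · ln(z/z₀) ⇒ u* = κ · V / ln(z/z₀)
u* = 0.41 × 8.6 / ln(8.5/0.04) = 0.41 × 8.6 / 5.3589
   = 3.5260 / 5.3589 = 0.6580 m/s

u* ≈ 0.66 m/s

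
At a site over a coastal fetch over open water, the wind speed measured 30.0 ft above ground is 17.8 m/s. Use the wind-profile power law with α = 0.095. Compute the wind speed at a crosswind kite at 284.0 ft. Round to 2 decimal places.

Power-law profile: V₂ = V₁ · (z₂/z₁)^α
V₂ = 17.8 × (284.0/30.0)^0.095 = 17.8 × (9.4667)^0.095
    = 17.8 × 1.2381 = 22.0373 m/s

22.04 m/s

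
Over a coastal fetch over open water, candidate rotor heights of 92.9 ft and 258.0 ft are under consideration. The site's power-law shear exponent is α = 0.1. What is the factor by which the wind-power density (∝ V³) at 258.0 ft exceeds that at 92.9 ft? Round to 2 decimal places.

Speed ratio: V_B/V_A = (z_B/z_A)^α = (258.0/92.9)^0.1 = (2.7772)^0.1 = 1.10754
Power-density ratio: P_B/P_A = (V_B/V_A)³ = (1.10754)³ = 1.35857

1.36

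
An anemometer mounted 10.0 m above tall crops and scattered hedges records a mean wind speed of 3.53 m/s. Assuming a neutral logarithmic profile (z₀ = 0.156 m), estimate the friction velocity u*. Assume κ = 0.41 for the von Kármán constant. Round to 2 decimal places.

Log law: V(z) = (u*/κ) · ln(z/z₀) ⇒ u* = κ · V / ln(z/z₀)
u* = 0.41 × 3.53 / ln(10.0/0.156) = 0.41 × 3.53 / 4.1605
   = 1.4473 / 4.1605 = 0.3479 m/s

u* ≈ 0.35 m/s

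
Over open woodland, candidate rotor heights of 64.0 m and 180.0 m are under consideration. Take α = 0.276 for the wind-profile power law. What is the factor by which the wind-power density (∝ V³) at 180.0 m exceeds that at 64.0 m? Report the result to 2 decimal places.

2.35

Speed ratio: V_B/V_A = (z_B/z_A)^α = (180.0/64.0)^0.276 = (2.8125)^0.276 = 1.33030
Power-density ratio: P_B/P_A = (V_B/V_A)³ = (1.33030)³ = 2.35423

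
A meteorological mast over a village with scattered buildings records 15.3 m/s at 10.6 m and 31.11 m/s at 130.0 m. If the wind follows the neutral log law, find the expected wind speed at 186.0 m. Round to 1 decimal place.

33.4 m/s

Log law: V ∝ ln(z/z₀). From the pair, with r = V₁/V₂ = 0.49180,
ln z₀ = (ln z₁ − r·ln z₂)/(1 − r) = (2.3609 − 0.49180×4.8675)/0.50820 = -0.0650 → z₀ = 0.9371 m
V₃ = V₁ · ln(z₃/z₀)/ln(z₁/z₀) = 15.3 × 5.2907/2.4258 = 33.3693 m/s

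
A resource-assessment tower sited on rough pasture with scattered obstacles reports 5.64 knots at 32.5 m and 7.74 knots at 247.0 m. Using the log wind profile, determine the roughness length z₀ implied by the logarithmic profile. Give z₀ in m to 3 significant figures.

Log law: V(z) ∝ ln(z/z₀). With r = V₁/V₂ = 5.64/7.74 = 0.72868,
r · ln(z₂/z₀) = ln(z₁/z₀) ⇒ ln z₀ = (ln z₁ − r·ln z₂)/(1 − r)
ln z₀ = (3.48124 − 0.72868×5.50939) / 0.27132 = -1.9658
z₀ = exp(-1.9658) = 0.1400 m

z₀ ≈ 0.140 m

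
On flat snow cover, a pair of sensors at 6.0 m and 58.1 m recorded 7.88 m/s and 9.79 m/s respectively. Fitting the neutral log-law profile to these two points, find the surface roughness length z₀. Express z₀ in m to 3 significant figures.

z₀ ≈ 0.000513 m

Log law: V(z) ∝ ln(z/z₀). With r = V₁/V₂ = 7.88/9.79 = 0.80490,
r · ln(z₂/z₀) = ln(z₁/z₀) ⇒ ln z₀ = (ln z₁ − r·ln z₂)/(1 − r)
ln z₀ = (1.79176 − 0.80490×4.06217) / 0.19510 = -7.5752
z₀ = exp(-7.5752) = 0.0005130 m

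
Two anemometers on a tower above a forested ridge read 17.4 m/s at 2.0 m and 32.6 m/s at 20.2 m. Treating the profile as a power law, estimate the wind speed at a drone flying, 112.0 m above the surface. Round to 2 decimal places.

51.90 m/s

First find α: α = ln(V₂/V₁)/ln(z₂/z₁) = ln(32.6/17.4)/ln(20.2/2.0) = 0.62784/2.31254 = 0.2715
Extrapolate from 20.2 m to 112.0 m: V₃ = 32.6 × (112.0/20.2)^0.2715 = 32.6 × 1.5920 = 51.9008 m/s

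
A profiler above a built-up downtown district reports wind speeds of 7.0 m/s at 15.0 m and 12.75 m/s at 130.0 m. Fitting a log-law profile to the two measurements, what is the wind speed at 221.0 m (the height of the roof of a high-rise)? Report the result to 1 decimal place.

Log law: V ∝ ln(z/z₀). From the pair, with r = V₁/V₂ = 0.54902,
ln z₀ = (ln z₁ − r·ln z₂)/(1 − r) = (2.7081 − 0.54902×4.8675)/0.45098 = 0.0791 → z₀ = 1.082 m
V₃ = V₁ · ln(z₃/z₀)/ln(z₁/z₀) = 7.0 × 5.3190/2.6289 = 14.1629 m/s

14.2 m/s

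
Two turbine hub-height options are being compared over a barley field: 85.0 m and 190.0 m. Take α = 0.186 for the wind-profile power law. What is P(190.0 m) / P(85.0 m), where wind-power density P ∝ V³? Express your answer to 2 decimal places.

Speed ratio: V_B/V_A = (z_B/z_A)^α = (190.0/85.0)^0.186 = (2.2353)^0.186 = 1.16139
Power-density ratio: P_B/P_A = (V_B/V_A)³ = (1.16139)³ = 1.56649

1.57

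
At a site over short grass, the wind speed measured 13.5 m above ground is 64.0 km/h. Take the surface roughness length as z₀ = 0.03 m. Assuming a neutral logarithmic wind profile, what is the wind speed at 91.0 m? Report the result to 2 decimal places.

Log law: V(z) ∝ ln(z/z₀), so V₂/V₁ = ln(z₂/z₀) / ln(z₁/z₀).
ln(91.0/0.03) = 8.0174, ln(13.5/0.03) = 6.1092
V₂ = 64.0 × 8.0174/6.1092 = 64.0 × 1.3123 = 83.9898 km/h

83.99 km/h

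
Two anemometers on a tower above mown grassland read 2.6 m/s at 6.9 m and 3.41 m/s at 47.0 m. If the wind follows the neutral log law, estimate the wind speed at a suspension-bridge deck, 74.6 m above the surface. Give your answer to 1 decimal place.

Log law: V ∝ ln(z/z₀). From the pair, with r = V₁/V₂ = 0.76246,
ln z₀ = (ln z₁ − r·ln z₂)/(1 − r) = (1.9315 − 0.76246×3.8501)/0.23754 = -4.2270 → z₀ = 0.01460 m
V₃ = V₁ · ln(z₃/z₀)/ln(z₁/z₀) = 2.6 × 8.5392/6.1586 = 3.6050 m/s

3.6 m/s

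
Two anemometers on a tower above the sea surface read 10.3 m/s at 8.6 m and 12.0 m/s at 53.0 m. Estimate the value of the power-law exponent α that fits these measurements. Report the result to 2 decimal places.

Power law: V₂/V₁ = (z₂/z₁)^α ⇒ α = ln(V₂/V₁) / ln(z₂/z₁)
α = ln(12.0/10.3) / ln(53.0/8.6) = ln(1.1650) / ln(6.1628)
  = 0.15276 / 1.81853 = 0.08400

α ≈ 0.08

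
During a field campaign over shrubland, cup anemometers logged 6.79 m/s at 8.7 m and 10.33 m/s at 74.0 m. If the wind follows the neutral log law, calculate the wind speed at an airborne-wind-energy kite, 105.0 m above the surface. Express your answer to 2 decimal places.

Log law: V ∝ ln(z/z₀). From the pair, with r = V₁/V₂ = 0.65731,
ln z₀ = (ln z₁ − r·ln z₂)/(1 − r) = (2.1633 − 0.65731×4.3041)/0.34269 = -1.9428 → z₀ = 0.1433 m
V₃ = V₁ · ln(z₃/z₀)/ln(z₁/z₀) = 6.79 × 6.5967/4.1061 = 10.9086 m/s

10.91 m/s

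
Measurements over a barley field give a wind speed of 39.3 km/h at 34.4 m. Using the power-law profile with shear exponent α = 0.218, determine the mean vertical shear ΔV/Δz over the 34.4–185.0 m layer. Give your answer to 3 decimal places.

0.116 km/h/m

Power law: V₂ = V₁ · (z₂/z₁)^α = 39.3 × (5.3779)^0.218 = 56.7109 km/h
ΔV/Δz = (56.7109 − 39.3)/(185.0 − 34.4) = 17.4109/150.6000 = 0.11561 km/h/m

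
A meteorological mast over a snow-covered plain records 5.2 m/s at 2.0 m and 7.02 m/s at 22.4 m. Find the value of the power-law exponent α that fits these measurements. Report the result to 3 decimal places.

α ≈ 0.124

Power law: V₂/V₁ = (z₂/z₁)^α ⇒ α = ln(V₂/V₁) / ln(z₂/z₁)
α = ln(7.02/5.2) / ln(22.4/2.0) = ln(1.3500) / ln(11.2000)
  = 0.30010 / 2.41591 = 0.12422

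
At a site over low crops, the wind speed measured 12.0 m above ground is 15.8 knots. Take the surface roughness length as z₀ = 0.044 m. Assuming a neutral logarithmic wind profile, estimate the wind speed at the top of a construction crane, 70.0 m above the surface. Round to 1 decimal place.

20.8 knots

Log law: V(z) ∝ ln(z/z₀), so V₂/V₁ = ln(z₂/z₀) / ln(z₁/z₀).
ln(70.0/0.044) = 7.3721, ln(12.0/0.044) = 5.6085
V₂ = 15.8 × 7.3721/5.6085 = 15.8 × 1.3145 = 20.7683 knots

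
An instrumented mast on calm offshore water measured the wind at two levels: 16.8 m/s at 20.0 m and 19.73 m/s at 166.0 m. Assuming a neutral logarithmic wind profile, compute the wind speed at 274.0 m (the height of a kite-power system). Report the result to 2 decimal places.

20.42 m/s

Log law: V ∝ ln(z/z₀). From the pair, with r = V₁/V₂ = 0.85150,
ln z₀ = (ln z₁ − r·ln z₂)/(1 − r) = (2.9957 − 0.85150×5.1120)/0.14850 = -9.1384 → z₀ = 0.0001075 m
V₃ = V₁ · ln(z₃/z₀)/ln(z₁/z₀) = 16.8 × 14.7516/12.1342 = 20.4238 m/s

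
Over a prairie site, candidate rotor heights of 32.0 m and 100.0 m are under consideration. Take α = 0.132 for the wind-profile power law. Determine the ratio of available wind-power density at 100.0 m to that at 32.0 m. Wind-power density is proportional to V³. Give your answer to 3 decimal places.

1.570

Speed ratio: V_B/V_A = (z_B/z_A)^α = (100.0/32.0)^0.132 = (3.1250)^0.132 = 1.16231
Power-density ratio: P_B/P_A = (V_B/V_A)³ = (1.16231)³ = 1.57022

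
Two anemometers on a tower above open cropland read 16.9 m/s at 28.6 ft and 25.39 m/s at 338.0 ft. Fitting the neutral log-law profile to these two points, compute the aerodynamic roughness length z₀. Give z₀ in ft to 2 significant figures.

z₀ ≈ 0.21 ft

Log law: V(z) ∝ ln(z/z₀). With r = V₁/V₂ = 16.9/25.39 = 0.66562,
r · ln(z₂/z₀) = ln(z₁/z₀) ⇒ ln z₀ = (ln z₁ − r·ln z₂)/(1 − r)
ln z₀ = (3.35341 − 0.66562×5.82305) / 0.33438 = -1.5626
z₀ = exp(-1.5626) = 0.2096 ft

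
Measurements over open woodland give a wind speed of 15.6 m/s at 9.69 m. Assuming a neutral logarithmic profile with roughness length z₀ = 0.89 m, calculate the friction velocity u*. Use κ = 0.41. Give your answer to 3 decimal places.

u* ≈ 2.679 m/s

Log law: V(z) = (u*/κ) · ln(z/z₀) ⇒ u* = κ · V / ln(z/z₀)
u* = 0.41 × 15.6 / ln(9.69/0.89) = 0.41 × 15.6 / 2.3876
   = 6.3960 / 2.3876 = 2.6788 m/s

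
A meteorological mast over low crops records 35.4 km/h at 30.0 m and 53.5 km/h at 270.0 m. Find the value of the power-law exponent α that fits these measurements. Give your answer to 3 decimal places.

α ≈ 0.188

Power law: V₂/V₁ = (z₂/z₁)^α ⇒ α = ln(V₂/V₁) / ln(z₂/z₁)
α = ln(53.5/35.4) / ln(270.0/30.0) = ln(1.5113) / ln(9.0000)
  = 0.41297 / 2.19722 = 0.18795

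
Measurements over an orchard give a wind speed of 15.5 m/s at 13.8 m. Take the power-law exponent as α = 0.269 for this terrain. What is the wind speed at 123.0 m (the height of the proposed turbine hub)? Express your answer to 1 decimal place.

Power-law profile: V₂ = V₁ · (z₂/z₁)^α
V₂ = 15.5 × (123.0/13.8)^0.269 = 15.5 × (8.9130)^0.269
    = 15.5 × 1.8012 = 27.9183 m/s

27.9 m/s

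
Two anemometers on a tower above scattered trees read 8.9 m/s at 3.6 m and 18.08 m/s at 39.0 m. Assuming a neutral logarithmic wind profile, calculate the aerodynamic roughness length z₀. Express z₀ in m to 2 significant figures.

z₀ ≈ 0.36 m

Log law: V(z) ∝ ln(z/z₀). With r = V₁/V₂ = 8.9/18.08 = 0.49226,
r · ln(z₂/z₀) = ln(z₁/z₀) ⇒ ln z₀ = (ln z₁ − r·ln z₂)/(1 − r)
ln z₀ = (1.28093 − 0.49226×3.66356) / 0.50774 = -1.0290
z₀ = exp(-1.0290) = 0.3574 m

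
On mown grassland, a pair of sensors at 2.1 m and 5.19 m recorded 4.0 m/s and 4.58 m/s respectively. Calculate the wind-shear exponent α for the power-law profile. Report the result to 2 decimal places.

α ≈ 0.15

Power law: V₂/V₁ = (z₂/z₁)^α ⇒ α = ln(V₂/V₁) / ln(z₂/z₁)
α = ln(4.58/4.0) / ln(5.19/2.1) = ln(1.1450) / ln(2.4714)
  = 0.13540 / 0.90480 = 0.14965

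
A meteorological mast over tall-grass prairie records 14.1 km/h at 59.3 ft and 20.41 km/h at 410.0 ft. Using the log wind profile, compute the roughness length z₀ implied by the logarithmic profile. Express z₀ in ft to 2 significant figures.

Log law: V(z) ∝ ln(z/z₀). With r = V₁/V₂ = 14.1/20.41 = 0.69084,
r · ln(z₂/z₀) = ln(z₁/z₀) ⇒ ln z₀ = (ln z₁ − r·ln z₂)/(1 − r)
ln z₀ = (4.08261 − 0.69084×6.01616) / 0.30916 = -0.2380
z₀ = exp(-0.2380) = 0.7882 ft

z₀ ≈ 0.79 ft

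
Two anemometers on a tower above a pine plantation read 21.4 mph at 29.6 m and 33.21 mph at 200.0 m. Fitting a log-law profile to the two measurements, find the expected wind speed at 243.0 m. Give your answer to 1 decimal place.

34.4 mph

Log law: V ∝ ln(z/z₀). From the pair, with r = V₁/V₂ = 0.64438,
ln z₀ = (ln z₁ − r·ln z₂)/(1 − r) = (3.3878 − 0.64438×5.2983)/0.35562 = -0.0742 → z₀ = 0.9285 m
V₃ = V₁ · ln(z₃/z₀)/ln(z₁/z₀) = 21.4 × 5.5672/3.4619 = 34.4138 mph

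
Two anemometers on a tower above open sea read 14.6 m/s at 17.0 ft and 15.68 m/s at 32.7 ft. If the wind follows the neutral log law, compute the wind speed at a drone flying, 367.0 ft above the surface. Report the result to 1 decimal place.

Log law: V ∝ ln(z/z₀). From the pair, with r = V₁/V₂ = 0.93112,
ln z₀ = (ln z₁ − r·ln z₂)/(1 − r) = (2.8332 − 0.93112×3.4874)/0.06888 = -6.0101 → z₀ = 0.002454 ft
V₃ = V₁ · ln(z₃/z₀)/ln(z₁/z₀) = 14.6 × 11.9154/8.8433 = 19.6720 m/s

19.7 m/s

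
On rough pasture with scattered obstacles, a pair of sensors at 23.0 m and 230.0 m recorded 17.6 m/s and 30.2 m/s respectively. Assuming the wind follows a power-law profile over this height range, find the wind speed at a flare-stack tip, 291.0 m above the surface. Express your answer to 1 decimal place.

31.9 m/s

First find α: α = ln(V₂/V₁)/ln(z₂/z₁) = ln(30.2/17.6)/ln(230.0/23.0) = 0.53994/2.30259 = 0.2345
Extrapolate from 230.0 m to 291.0 m: V₃ = 30.2 × (291.0/230.0)^0.2345 = 30.2 × 1.0567 = 31.9127 m/s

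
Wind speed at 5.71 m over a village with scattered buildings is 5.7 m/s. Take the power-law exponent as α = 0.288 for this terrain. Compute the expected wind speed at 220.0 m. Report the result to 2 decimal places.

16.31 m/s

Power-law profile: V₂ = V₁ · (z₂/z₁)^α
V₂ = 5.7 × (220.0/5.71)^0.288 = 5.7 × (38.5289)^0.288
    = 5.7 × 2.8622 = 16.3148 m/s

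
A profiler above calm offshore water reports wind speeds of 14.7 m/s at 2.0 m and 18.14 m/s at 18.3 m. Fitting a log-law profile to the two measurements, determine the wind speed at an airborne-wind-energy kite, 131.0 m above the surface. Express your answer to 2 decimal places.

21.20 m/s

Log law: V ∝ ln(z/z₀). From the pair, with r = V₁/V₂ = 0.81036,
ln z₀ = (ln z₁ − r·ln z₂)/(1 − r) = (0.6931 − 0.81036×2.9069)/0.18964 = -8.7668 → z₀ = 0.0001558 m
V₃ = V₁ · ln(z₃/z₀)/ln(z₁/z₀) = 14.7 × 13.6420/9.4599 = 21.1986 m/s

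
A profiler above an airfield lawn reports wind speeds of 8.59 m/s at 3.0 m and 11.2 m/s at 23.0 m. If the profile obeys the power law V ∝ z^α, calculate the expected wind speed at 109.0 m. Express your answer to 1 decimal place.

First find α: α = ln(V₂/V₁)/ln(z₂/z₁) = ln(11.2/8.59)/ln(23.0/3.0) = 0.26532/2.03688 = 0.1303
Extrapolate from 23.0 m to 109.0 m: V₃ = 11.2 × (109.0/23.0)^0.1303 = 11.2 × 1.2247 = 13.7161 m/s

13.7 m/s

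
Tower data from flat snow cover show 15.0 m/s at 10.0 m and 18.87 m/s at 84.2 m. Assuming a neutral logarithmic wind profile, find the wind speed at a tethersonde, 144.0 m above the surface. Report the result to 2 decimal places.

Log law: V ∝ ln(z/z₀). From the pair, with r = V₁/V₂ = 0.79491,
ln z₀ = (ln z₁ − r·ln z₂)/(1 − r) = (2.3026 − 0.79491×4.4332)/0.20509 = -5.9556 → z₀ = 0.002591 m
V₃ = V₁ · ln(z₃/z₀)/ln(z₁/z₀) = 15.0 × 10.9254/8.2582 = 19.8447 m/s

19.84 m/s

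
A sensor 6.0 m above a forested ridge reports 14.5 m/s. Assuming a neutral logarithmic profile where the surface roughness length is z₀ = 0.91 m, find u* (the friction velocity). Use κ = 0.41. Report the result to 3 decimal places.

Log law: V(z) = (u*/κ) · ln(z/z₀) ⇒ u* = κ · V / ln(z/z₀)
u* = 0.41 × 14.5 / ln(6.0/0.91) = 0.41 × 14.5 / 1.8861
   = 5.9450 / 1.8861 = 3.1521 m/s

u* ≈ 3.152 m/s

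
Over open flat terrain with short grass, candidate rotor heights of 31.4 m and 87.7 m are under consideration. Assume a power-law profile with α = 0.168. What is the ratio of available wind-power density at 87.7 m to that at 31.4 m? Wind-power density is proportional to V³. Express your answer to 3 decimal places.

1.678

Speed ratio: V_B/V_A = (z_B/z_A)^α = (87.7/31.4)^0.168 = (2.7930)^0.168 = 1.18834
Power-density ratio: P_B/P_A = (V_B/V_A)³ = (1.18834)³ = 1.67811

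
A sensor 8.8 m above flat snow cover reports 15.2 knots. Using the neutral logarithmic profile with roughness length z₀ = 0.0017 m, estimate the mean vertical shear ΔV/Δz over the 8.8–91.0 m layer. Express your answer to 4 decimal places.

Log law: V₂ = V₁ · ln(z₂/z₀)/ln(z₁/z₀) = 15.2 × 10.8880/8.5519 = 19.3522 knots
ΔV/Δz = (19.3522 − 15.2)/(91.0 − 8.8) = 4.1522/82.2000 = 0.05051 knots/m

0.0505 knots/m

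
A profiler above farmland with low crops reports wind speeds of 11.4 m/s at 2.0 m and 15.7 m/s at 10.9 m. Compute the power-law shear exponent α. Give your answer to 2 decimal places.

Power law: V₂/V₁ = (z₂/z₁)^α ⇒ α = ln(V₂/V₁) / ln(z₂/z₁)
α = ln(15.7/11.4) / ln(10.9/2.0) = ln(1.3772) / ln(5.4500)
  = 0.32005 / 1.69562 = 0.18875

α ≈ 0.19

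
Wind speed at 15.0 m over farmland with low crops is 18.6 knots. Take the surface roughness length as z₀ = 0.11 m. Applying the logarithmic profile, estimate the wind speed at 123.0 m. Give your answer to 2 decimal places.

Log law: V(z) ∝ ln(z/z₀), so V₂/V₁ = ln(z₂/z₀) / ln(z₁/z₀).
ln(123.0/0.11) = 7.0195, ln(15.0/0.11) = 4.9153
V₂ = 18.6 × 7.0195/4.9153 = 18.6 × 1.4281 = 26.5622 knots

26.56 knots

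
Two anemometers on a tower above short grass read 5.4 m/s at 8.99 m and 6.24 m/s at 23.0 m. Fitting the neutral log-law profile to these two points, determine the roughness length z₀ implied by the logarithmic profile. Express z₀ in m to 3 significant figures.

Log law: V(z) ∝ ln(z/z₀). With r = V₁/V₂ = 5.4/6.24 = 0.86538,
r · ln(z₂/z₀) = ln(z₁/z₀) ⇒ ln z₀ = (ln z₁ − r·ln z₂)/(1 − r)
ln z₀ = (2.19611 − 0.86538×3.13549) / 0.13462 = -3.8428
z₀ = exp(-3.8428) = 0.02143 m

z₀ ≈ 0.0214 m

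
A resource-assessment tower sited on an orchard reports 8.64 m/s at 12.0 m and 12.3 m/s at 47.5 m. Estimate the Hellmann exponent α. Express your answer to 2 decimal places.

Power law: V₂/V₁ = (z₂/z₁)^α ⇒ α = ln(V₂/V₁) / ln(z₂/z₁)
α = ln(12.3/8.64) / ln(47.5/12.0) = ln(1.4236) / ln(3.9583)
  = 0.35320 / 1.37582 = 0.25672

α ≈ 0.26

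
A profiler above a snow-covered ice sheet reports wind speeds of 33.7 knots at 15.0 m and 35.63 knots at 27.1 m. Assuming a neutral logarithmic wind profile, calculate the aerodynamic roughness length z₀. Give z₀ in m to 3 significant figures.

z₀ ≈ 0.000491 m

Log law: V(z) ∝ ln(z/z₀). With r = V₁/V₂ = 33.7/35.63 = 0.94583,
r · ln(z₂/z₀) = ln(z₁/z₀) ⇒ ln z₀ = (ln z₁ − r·ln z₂)/(1 − r)
ln z₀ = (2.70805 − 0.94583×3.29953) / 0.05417 = -7.6199
z₀ = exp(-7.6199) = 0.0004906 m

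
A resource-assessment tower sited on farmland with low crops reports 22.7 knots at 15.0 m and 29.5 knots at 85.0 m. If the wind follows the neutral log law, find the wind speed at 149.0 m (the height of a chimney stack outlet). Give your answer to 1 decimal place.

Log law: V ∝ ln(z/z₀). From the pair, with r = V₁/V₂ = 0.76949,
ln z₀ = (ln z₁ − r·ln z₂)/(1 − r) = (2.7081 − 0.76949×4.4427)/0.23051 = -3.0825 → z₀ = 0.04585 m
V₃ = V₁ · ln(z₃/z₀)/ln(z₁/z₀) = 22.7 × 8.0864/5.7905 = 31.7004 knots

31.7 knots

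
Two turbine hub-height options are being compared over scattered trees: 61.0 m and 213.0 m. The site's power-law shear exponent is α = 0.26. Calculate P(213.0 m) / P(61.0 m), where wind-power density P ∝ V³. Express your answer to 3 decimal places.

Speed ratio: V_B/V_A = (z_B/z_A)^α = (213.0/61.0)^0.26 = (3.4918)^0.26 = 1.38418
Power-density ratio: P_B/P_A = (V_B/V_A)³ = (1.38418)³ = 2.65203

2.652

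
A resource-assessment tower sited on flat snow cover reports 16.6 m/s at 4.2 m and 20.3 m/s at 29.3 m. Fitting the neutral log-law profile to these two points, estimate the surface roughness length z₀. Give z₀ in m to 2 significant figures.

z₀ ≈ 0.00069 m

Log law: V(z) ∝ ln(z/z₀). With r = V₁/V₂ = 16.6/20.3 = 0.81773,
r · ln(z₂/z₀) = ln(z₁/z₀) ⇒ ln z₀ = (ln z₁ − r·ln z₂)/(1 − r)
ln z₀ = (1.43508 − 0.81773×3.37759) / 0.18227 = -7.2799
z₀ = exp(-7.2799) = 0.0006892 m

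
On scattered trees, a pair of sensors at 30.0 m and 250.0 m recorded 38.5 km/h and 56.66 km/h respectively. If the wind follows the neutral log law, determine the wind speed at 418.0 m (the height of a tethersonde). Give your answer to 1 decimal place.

61.1 km/h

Log law: V ∝ ln(z/z₀). From the pair, with r = V₁/V₂ = 0.67949,
ln z₀ = (ln z₁ − r·ln z₂)/(1 − r) = (3.4012 − 0.67949×5.5215)/0.32051 = -1.0939 → z₀ = 0.3349 m
V₃ = V₁ · ln(z₃/z₀)/ln(z₁/z₀) = 38.5 × 7.1293/4.4951 = 61.0626 km/h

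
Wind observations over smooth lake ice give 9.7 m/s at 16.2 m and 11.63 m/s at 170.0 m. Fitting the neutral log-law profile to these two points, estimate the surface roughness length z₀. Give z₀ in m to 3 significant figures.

Log law: V(z) ∝ ln(z/z₀). With r = V₁/V₂ = 9.7/11.63 = 0.83405,
r · ln(z₂/z₀) = ln(z₁/z₀) ⇒ ln z₀ = (ln z₁ − r·ln z₂)/(1 − r)
ln z₀ = (2.78501 − 0.83405×5.13580) / 0.16595 = -9.0298
z₀ = exp(-9.0298) = 0.0001198 m

z₀ ≈ 0.000120 m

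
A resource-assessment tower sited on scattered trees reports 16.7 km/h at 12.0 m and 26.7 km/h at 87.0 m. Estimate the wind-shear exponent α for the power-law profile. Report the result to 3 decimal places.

α ≈ 0.237

Power law: V₂/V₁ = (z₂/z₁)^α ⇒ α = ln(V₂/V₁) / ln(z₂/z₁)
α = ln(26.7/16.7) / ln(87.0/12.0) = ln(1.5988) / ln(7.2500)
  = 0.46925 / 1.98100 = 0.23688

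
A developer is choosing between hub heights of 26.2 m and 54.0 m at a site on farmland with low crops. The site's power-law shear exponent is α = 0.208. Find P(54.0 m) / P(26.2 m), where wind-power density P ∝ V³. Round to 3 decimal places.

1.570

Speed ratio: V_B/V_A = (z_B/z_A)^α = (54.0/26.2)^0.208 = (2.0611)^0.208 = 1.16233
Power-density ratio: P_B/P_A = (V_B/V_A)³ = (1.16233)³ = 1.57034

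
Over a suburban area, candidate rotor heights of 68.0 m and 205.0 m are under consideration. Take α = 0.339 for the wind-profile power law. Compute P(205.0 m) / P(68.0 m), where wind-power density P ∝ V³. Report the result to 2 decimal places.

Speed ratio: V_B/V_A = (z_B/z_A)^α = (205.0/68.0)^0.339 = (3.0147)^0.339 = 1.45366
Power-density ratio: P_B/P_A = (V_B/V_A)³ = (1.45366)³ = 3.07179

3.07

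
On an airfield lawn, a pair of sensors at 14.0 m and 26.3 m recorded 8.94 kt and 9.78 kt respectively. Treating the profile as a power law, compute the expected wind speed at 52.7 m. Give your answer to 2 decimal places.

10.80 kt

First find α: α = ln(V₂/V₁)/ln(z₂/z₁) = ln(9.78/8.94)/ln(26.3/14.0) = 0.08980/0.63051 = 0.1424
Extrapolate from 26.3 m to 52.7 m: V₃ = 9.78 × (52.7/26.3)^0.1424 = 9.78 × 1.1041 = 10.7977 kt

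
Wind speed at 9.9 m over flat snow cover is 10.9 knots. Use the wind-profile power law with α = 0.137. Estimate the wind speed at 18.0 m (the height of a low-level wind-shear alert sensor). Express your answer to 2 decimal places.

11.83 knots

Power-law profile: V₂ = V₁ · (z₂/z₁)^α
V₂ = 10.9 × (18.0/9.9)^0.137 = 10.9 × (1.8182)^0.137
    = 10.9 × 1.0854 = 11.8303 knots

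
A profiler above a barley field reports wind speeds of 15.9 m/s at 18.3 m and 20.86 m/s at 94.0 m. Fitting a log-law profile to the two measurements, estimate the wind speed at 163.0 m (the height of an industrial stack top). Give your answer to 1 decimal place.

22.5 m/s

Log law: V ∝ ln(z/z₀). From the pair, with r = V₁/V₂ = 0.76222,
ln z₀ = (ln z₁ − r·ln z₂)/(1 − r) = (2.9069 − 0.76222×4.5433)/0.23778 = -2.3388 → z₀ = 0.09644 m
V₃ = V₁ · ln(z₃/z₀)/ln(z₁/z₀) = 15.9 × 7.4325/5.2457 = 22.5285 m/s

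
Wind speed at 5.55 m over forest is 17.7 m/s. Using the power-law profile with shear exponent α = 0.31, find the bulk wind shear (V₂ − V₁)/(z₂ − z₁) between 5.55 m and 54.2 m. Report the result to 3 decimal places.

0.374 m/s/m

Power law: V₂ = V₁ · (z₂/z₁)^α = 17.7 × (9.7658)^0.31 = 35.8742 m/s
ΔV/Δz = (35.8742 − 17.7)/(54.2 − 5.55) = 18.1742/48.6500 = 0.37357 m/s/m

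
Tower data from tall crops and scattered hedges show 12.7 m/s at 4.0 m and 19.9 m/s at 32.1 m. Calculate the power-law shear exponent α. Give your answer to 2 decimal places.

Power law: V₂/V₁ = (z₂/z₁)^α ⇒ α = ln(V₂/V₁) / ln(z₂/z₁)
α = ln(19.9/12.7) / ln(32.1/4.0) = ln(1.5669) / ln(8.0250)
  = 0.44912 / 2.08256 = 0.21566

α ≈ 0.22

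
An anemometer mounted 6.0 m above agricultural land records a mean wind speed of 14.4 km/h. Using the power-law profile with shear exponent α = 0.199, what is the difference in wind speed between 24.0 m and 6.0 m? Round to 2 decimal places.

Power law: V₂ = V₁ · (z₂/z₁)^α = 14.4 × (4.0000)^0.199 = 18.9746 km/h
ΔV = 18.9746 − 14.4 = 4.5746 km/h

4.57 km/h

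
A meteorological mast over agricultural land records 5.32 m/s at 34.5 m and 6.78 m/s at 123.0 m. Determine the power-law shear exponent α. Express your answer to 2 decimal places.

α ≈ 0.19

Power law: V₂/V₁ = (z₂/z₁)^α ⇒ α = ln(V₂/V₁) / ln(z₂/z₁)
α = ln(6.78/5.32) / ln(123.0/34.5) = ln(1.2744) / ln(3.5652)
  = 0.24250 / 1.27123 = 0.19076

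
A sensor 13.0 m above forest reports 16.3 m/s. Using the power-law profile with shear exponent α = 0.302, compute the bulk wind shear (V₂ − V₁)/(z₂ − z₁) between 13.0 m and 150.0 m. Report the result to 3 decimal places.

Power law: V₂ = V₁ · (z₂/z₁)^α = 16.3 × (11.5385)^0.302 = 34.1159 m/s
ΔV/Δz = (34.1159 − 16.3)/(150.0 − 13.0) = 17.8159/137.0000 = 0.13004 m/s/m

0.130 m/s/m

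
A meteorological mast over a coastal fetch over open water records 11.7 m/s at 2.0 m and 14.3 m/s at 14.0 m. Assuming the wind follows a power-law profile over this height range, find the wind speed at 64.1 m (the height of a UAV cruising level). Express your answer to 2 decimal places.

First find α: α = ln(V₂/V₁)/ln(z₂/z₁) = ln(14.3/11.7)/ln(14.0/2.0) = 0.20067/1.94591 = 0.1031
Extrapolate from 14.0 m to 64.1 m: V₃ = 14.3 × (64.1/14.0)^0.1031 = 14.3 × 1.1699 = 16.7291 m/s

16.73 m/s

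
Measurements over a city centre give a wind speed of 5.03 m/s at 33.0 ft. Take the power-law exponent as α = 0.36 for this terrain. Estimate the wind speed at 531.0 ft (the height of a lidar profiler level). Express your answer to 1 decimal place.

13.7 m/s

Power-law profile: V₂ = V₁ · (z₂/z₁)^α
V₂ = 5.03 × (531.0/33.0)^0.36 = 5.03 × (16.0909)^0.36
    = 5.03 × 2.7187 = 13.6753 m/s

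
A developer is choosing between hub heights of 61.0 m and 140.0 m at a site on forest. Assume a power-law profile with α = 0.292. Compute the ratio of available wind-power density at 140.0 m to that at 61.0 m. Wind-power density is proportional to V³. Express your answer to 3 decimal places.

Speed ratio: V_B/V_A = (z_B/z_A)^α = (140.0/61.0)^0.292 = (2.2951)^0.292 = 1.27454
Power-density ratio: P_B/P_A = (V_B/V_A)³ = (1.27454)³ = 2.07042

2.070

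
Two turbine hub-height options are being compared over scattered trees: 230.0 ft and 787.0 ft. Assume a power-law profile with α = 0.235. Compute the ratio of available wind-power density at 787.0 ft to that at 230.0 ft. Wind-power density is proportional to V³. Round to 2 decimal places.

2.38

Speed ratio: V_B/V_A = (z_B/z_A)^α = (787.0/230.0)^0.235 = (3.4217)^0.235 = 1.33521
Power-density ratio: P_B/P_A = (V_B/V_A)³ = (1.33521)³ = 2.38037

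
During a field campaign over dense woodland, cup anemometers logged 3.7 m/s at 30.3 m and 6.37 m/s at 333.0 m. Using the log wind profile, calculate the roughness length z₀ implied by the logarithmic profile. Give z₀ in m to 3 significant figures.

Log law: V(z) ∝ ln(z/z₀). With r = V₁/V₂ = 3.7/6.37 = 0.58085,
r · ln(z₂/z₀) = ln(z₁/z₀) ⇒ ln z₀ = (ln z₁ − r·ln z₂)/(1 − r)
ln z₀ = (3.41115 − 0.58085×5.80814) / 0.41915 = 0.0895
z₀ = exp(0.0895) = 1.094 m

z₀ ≈ 1.09 m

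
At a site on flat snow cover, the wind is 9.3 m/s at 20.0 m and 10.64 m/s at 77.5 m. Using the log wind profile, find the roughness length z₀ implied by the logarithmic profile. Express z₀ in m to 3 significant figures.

z₀ ≈ 0.00165 m

Log law: V(z) ∝ ln(z/z₀). With r = V₁/V₂ = 9.3/10.64 = 0.87406,
r · ln(z₂/z₀) = ln(z₁/z₀) ⇒ ln z₀ = (ln z₁ − r·ln z₂)/(1 − r)
ln z₀ = (2.99573 − 0.87406×4.35028) / 0.12594 = -6.4052
z₀ = exp(-6.4052) = 0.001653 m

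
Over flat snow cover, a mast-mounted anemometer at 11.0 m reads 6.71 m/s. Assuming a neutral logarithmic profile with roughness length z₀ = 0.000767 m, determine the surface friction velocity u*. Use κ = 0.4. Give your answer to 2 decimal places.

Log law: V(z) = (u*/κ) · ln(z/z₀) ⇒ u* = κ · V / ln(z/z₀)
u* = 0.4 × 6.71 / ln(11.0/0.000767) = 0.4 × 6.71 / 9.5709
   = 2.6840 / 9.5709 = 0.2804 m/s

u* ≈ 0.28 m/s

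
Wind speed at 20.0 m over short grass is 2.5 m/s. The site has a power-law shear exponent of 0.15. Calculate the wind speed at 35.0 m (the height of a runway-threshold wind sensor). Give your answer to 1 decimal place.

Power-law profile: V₂ = V₁ · (z₂/z₁)^α
V₂ = 2.5 × (35.0/20.0)^0.15 = 2.5 × (1.7500)^0.15
    = 2.5 × 1.0876 = 2.7189 m/s

2.7 m/s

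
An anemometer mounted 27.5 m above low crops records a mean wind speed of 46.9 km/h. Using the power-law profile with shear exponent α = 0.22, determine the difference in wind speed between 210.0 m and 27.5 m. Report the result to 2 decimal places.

26.45 km/h

Power law: V₂ = V₁ · (z₂/z₁)^α = 46.9 × (7.6364)^0.22 = 73.3513 km/h
ΔV = 73.3513 − 46.9 = 26.4513 km/h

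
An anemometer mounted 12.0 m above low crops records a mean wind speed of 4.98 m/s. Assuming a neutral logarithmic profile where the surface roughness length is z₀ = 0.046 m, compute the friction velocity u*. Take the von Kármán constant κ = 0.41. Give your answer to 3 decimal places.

u* ≈ 0.367 m/s

Log law: V(z) = (u*/κ) · ln(z/z₀) ⇒ u* = κ · V / ln(z/z₀)
u* = 0.41 × 4.98 / ln(12.0/0.046) = 0.41 × 4.98 / 5.5640
   = 2.0418 / 5.5640 = 0.3670 m/s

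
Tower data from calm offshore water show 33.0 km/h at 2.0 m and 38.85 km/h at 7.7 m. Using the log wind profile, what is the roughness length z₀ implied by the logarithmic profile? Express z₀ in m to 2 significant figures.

Log law: V(z) ∝ ln(z/z₀). With r = V₁/V₂ = 33.0/38.85 = 0.84942,
r · ln(z₂/z₀) = ln(z₁/z₀) ⇒ ln z₀ = (ln z₁ − r·ln z₂)/(1 − r)
ln z₀ = (0.69315 − 0.84942×2.04122) / 0.15058 = -6.9114
z₀ = exp(-6.9114) = 0.0009964 m

z₀ ≈ 0.00100 m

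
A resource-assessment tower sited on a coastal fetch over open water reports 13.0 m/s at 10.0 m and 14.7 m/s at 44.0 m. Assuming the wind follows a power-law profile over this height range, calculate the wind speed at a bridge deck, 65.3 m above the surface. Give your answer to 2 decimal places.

First find α: α = ln(V₂/V₁)/ln(z₂/z₁) = ln(14.7/13.0)/ln(44.0/10.0) = 0.12290/1.48160 = 0.0829
Extrapolate from 44.0 m to 65.3 m: V₃ = 14.7 × (65.3/44.0)^0.0829 = 14.7 × 1.0333 = 15.1894 m/s

15.19 m/s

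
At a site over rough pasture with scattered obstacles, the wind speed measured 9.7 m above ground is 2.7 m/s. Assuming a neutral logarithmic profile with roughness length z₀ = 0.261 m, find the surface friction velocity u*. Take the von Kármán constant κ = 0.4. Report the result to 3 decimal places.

Log law: V(z) = (u*/κ) · ln(z/z₀) ⇒ u* = κ · V / ln(z/z₀)
u* = 0.4 × 2.7 / ln(9.7/0.261) = 0.4 × 2.7 / 3.6154
   = 1.0800 / 3.6154 = 0.2987 m/s

u* ≈ 0.299 m/s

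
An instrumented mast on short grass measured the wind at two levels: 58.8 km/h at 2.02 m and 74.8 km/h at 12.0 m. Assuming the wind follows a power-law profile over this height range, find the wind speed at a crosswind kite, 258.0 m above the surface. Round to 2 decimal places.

First find α: α = ln(V₂/V₁)/ln(z₂/z₁) = ln(74.8/58.8)/ln(12.0/2.02) = 0.24068/1.78181 = 0.1351
Extrapolate from 12.0 m to 258.0 m: V₃ = 74.8 × (258.0/12.0)^0.1351 = 74.8 × 1.5135 = 113.2086 km/h

113.21 km/h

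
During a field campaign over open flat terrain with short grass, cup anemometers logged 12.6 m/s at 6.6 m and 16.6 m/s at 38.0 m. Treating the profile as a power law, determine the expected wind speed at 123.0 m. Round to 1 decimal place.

20.0 m/s

First find α: α = ln(V₂/V₁)/ln(z₂/z₁) = ln(16.6/12.6)/ln(38.0/6.6) = 0.27571/1.75052 = 0.1575
Extrapolate from 38.0 m to 123.0 m: V₃ = 16.6 × (123.0/38.0)^0.1575 = 16.6 × 1.2032 = 19.9734 m/s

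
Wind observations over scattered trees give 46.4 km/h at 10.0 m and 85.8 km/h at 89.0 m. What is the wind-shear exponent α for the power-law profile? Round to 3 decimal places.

α ≈ 0.281

Power law: V₂/V₁ = (z₂/z₁)^α ⇒ α = ln(V₂/V₁) / ln(z₂/z₁)
α = ln(85.8/46.4) / ln(89.0/10.0) = ln(1.8491) / ln(8.9000)
  = 0.61472 / 2.18605 = 0.28120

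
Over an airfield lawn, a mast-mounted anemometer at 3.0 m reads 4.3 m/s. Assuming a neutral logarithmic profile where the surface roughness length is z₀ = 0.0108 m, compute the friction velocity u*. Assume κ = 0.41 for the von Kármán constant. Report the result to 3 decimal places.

u* ≈ 0.313 m/s

Log law: V(z) = (u*/κ) · ln(z/z₀) ⇒ u* = κ · V / ln(z/z₀)
u* = 0.41 × 4.3 / ln(3.0/0.0108) = 0.41 × 4.3 / 5.6268
   = 1.7630 / 5.6268 = 0.3133 m/s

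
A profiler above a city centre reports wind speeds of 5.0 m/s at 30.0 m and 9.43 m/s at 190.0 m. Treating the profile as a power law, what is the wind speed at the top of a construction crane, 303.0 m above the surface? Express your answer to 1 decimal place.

First find α: α = ln(V₂/V₁)/ln(z₂/z₁) = ln(9.43/5.0)/ln(190.0/30.0) = 0.63446/1.84583 = 0.3437
Extrapolate from 190.0 m to 303.0 m: V₃ = 9.43 × (303.0/190.0)^0.3437 = 9.43 × 1.1740 = 11.0709 m/s

11.1 m/s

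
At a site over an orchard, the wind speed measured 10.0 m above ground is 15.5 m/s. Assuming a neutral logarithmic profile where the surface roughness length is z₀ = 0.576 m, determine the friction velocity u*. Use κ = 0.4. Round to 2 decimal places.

Log law: V(z) = (u*/κ) · ln(z/z₀) ⇒ u* = κ · V / ln(z/z₀)
u* = 0.4 × 15.5 / ln(10.0/0.576) = 0.4 × 15.5 / 2.8542
   = 6.2000 / 2.8542 = 2.1722 m/s

u* ≈ 2.17 m/s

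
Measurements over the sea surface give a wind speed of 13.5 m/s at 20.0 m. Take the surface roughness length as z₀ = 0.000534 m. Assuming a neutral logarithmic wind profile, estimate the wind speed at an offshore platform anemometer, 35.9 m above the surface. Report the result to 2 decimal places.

Log law: V(z) ∝ ln(z/z₀), so V₂/V₁ = ln(z₂/z₀) / ln(z₁/z₀).
ln(35.9/0.000534) = 11.1159, ln(20.0/0.000534) = 10.5308
V₂ = 13.5 × 11.1159/10.5308 = 13.5 × 1.0556 = 14.2499 m/s

14.25 m/s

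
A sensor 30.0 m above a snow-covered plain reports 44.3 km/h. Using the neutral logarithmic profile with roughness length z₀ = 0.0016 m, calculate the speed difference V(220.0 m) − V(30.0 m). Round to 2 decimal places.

Log law: V₂ = V₁ · ln(z₂/z₀)/ln(z₁/z₀) = 44.3 × 11.8314/9.8389 = 53.2709 km/h
ΔV = 53.2709 − 44.3 = 8.9709 km/h

8.97 km/h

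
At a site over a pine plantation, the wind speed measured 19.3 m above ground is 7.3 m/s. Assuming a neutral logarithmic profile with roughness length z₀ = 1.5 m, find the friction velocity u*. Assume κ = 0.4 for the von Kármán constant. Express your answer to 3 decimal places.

Log law: V(z) = (u*/κ) · ln(z/z₀) ⇒ u* = κ · V / ln(z/z₀)
u* = 0.4 × 7.3 / ln(19.3/1.5) = 0.4 × 7.3 / 2.5546
   = 2.9200 / 2.5546 = 1.1430 m/s

u* ≈ 1.143 m/s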